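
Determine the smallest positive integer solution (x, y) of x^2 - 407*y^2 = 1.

(x, y) = (2663, 132)

First expand sqrt(407) as a continued fraction. With x_i = (sqrt(407) + m_i)/d_i and (m_0, d_0) = (0, 1): a_0 = floor(sqrt(407)) = 20, since 20^2 = 400 <= 407 < 441 = 21^2.
Iterate m_{i+1} = d_i*a_i - m_i, d_{i+1} = (407 - m_{i+1}^2)/d_i, a_{i+1} = floor((a_0 + m_{i+1})/d_{i+1}):
  m_1 = 1*20 - 0 = 20, d_1 = (407 - 20^2)/1 = 7/1 = 7, a_1 = floor((20 + 20)/7) = 5.
  m_2 = 7*5 - 20 = 15, d_2 = (407 - 15^2)/7 = 182/7 = 26, a_2 = floor((20 + 15)/26) = 1.
  m_3 = 26*1 - 15 = 11, d_3 = (407 - 11^2)/26 = 286/26 = 11, a_3 = floor((20 + 11)/11) = 2.
  m_4 = 11*2 - 11 = 11, d_4 = (407 - 11^2)/11 = 286/11 = 26, a_4 = floor((20 + 11)/26) = 1.
  m_5 = 26*1 - 11 = 15, d_5 = (407 - 15^2)/26 = 182/26 = 7, a_5 = floor((20 + 15)/7) = 5.
  m_6 = 7*5 - 15 = 20, d_6 = (407 - 20^2)/7 = 7/7 = 1, a_6 = floor((20 + 20)/1) = 40.
  m_7 = 1*40 - 20 = 20, d_7 = (407 - 20^2)/1 = 7/1 = 7: (m_7, d_7) = (m_1, d_1) = (20, 7), so from here the quotients repeat a_1, ..., a_6; the period length is 6.
So sqrt(407) = [20; (5, 1, 2, 1, 5, 40)] with period length k = 6.
k is even, so the fundamental solution of x^2 - 407y^2 = 1 is (p_{k-1}, q_{k-1}) = (p_5, q_5); compute convergents through index 5.
Convergents (p_i = a_i*p_{i-1} + p_{i-2}, q_i = a_i*q_{i-1} + q_{i-2} with p_{-2}=0, p_{-1}=1, q_{-2}=1, q_{-1}=0):
  i=0: a_0=20, p_0 = 20*1 + 0 = 20, q_0 = 20*0 + 1 = 1.
  i=1: a_1=5, p_1 = 5*20 + 1 = 101, q_1 = 5*1 + 0 = 5.
  i=2: a_2=1, p_2 = 1*101 + 20 = 121, q_2 = 1*5 + 1 = 6.
  i=3: a_3=2, p_3 = 2*121 + 101 = 343, q_3 = 2*6 + 5 = 17.
  i=4: a_4=1, p_4 = 1*343 + 121 = 464, q_4 = 1*17 + 6 = 23.
  i=5: a_5=5, p_5 = 5*464 + 343 = 2663, q_5 = 5*23 + 17 = 132.
Check: 2663^2 - 407*132^2 = 7091569 - 7091568 = 1, so (x, y) = (2663, 132) solves the equation, and by the theorem it is the least positive solution.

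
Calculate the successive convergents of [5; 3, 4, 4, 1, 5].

5/1, 16/3, 69/13, 292/55, 361/68, 2097/395

Using the convergent recurrence p_i = a_i*p_{i-1} + p_{i-2}, q_i = a_i*q_{i-1} + q_{i-2} with p_{-2}=0, p_{-1}=1, q_{-2}=1, q_{-1}=0:
  i=0: a_0=5, p_0 = 5*1 + 0 = 5, q_0 = 5*0 + 1 = 1.
  i=1: a_1=3, p_1 = 3*5 + 1 = 16, q_1 = 3*1 + 0 = 3.
  i=2: a_2=4, p_2 = 4*16 + 5 = 69, q_2 = 4*3 + 1 = 13.
  i=3: a_3=4, p_3 = 4*69 + 16 = 292, q_3 = 4*13 + 3 = 55.
  i=4: a_4=1, p_4 = 1*292 + 69 = 361, q_4 = 1*55 + 13 = 68.
  i=5: a_5=5, p_5 = 5*361 + 292 = 2097, q_5 = 5*68 + 55 = 395.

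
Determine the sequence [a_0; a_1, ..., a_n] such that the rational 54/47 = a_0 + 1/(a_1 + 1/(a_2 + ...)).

Run the Euclidean algorithm on 54 and 47; the successive quotients are the partial quotients a_0, a_1, ... (each step inverts the fractional part left over by the previous one):
  54 = 1*47 + 7, so a_0 = 1.
  47 = 6*7 + 5, so a_1 = 6.
  7 = 1*5 + 2, so a_2 = 1.
  5 = 2*2 + 1, so a_3 = 2.
  2 = 2*1 + 0, so a_4 = 2.
The remainder reaches 0 after 5 divisions, so the expansion has 5 partial quotients, read off in order.

[1; 6, 1, 2, 2]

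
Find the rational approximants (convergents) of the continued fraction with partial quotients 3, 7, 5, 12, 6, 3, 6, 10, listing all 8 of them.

3/1, 22/7, 113/36, 1378/439, 8381/2670, 26521/8449, 167507/53364, 1701591/542089

Using the convergent recurrence p_i = a_i*p_{i-1} + p_{i-2}, q_i = a_i*q_{i-1} + q_{i-2} with p_{-2}=0, p_{-1}=1, q_{-2}=1, q_{-1}=0:
  i=0: a_0=3, p_0 = 3*1 + 0 = 3, q_0 = 3*0 + 1 = 1.
  i=1: a_1=7, p_1 = 7*3 + 1 = 22, q_1 = 7*1 + 0 = 7.
  i=2: a_2=5, p_2 = 5*22 + 3 = 113, q_2 = 5*7 + 1 = 36.
  i=3: a_3=12, p_3 = 12*113 + 22 = 1378, q_3 = 12*36 + 7 = 439.
  i=4: a_4=6, p_4 = 6*1378 + 113 = 8381, q_4 = 6*439 + 36 = 2670.
  i=5: a_5=3, p_5 = 3*8381 + 1378 = 26521, q_5 = 3*2670 + 439 = 8449.
  i=6: a_6=6, p_6 = 6*26521 + 8381 = 167507, q_6 = 6*8449 + 2670 = 53364.
  i=7: a_7=10, p_7 = 10*167507 + 26521 = 1701591, q_7 = 10*53364 + 8449 = 542089.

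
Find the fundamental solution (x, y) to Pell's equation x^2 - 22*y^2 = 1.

First expand sqrt(22) as a continued fraction. With x_i = (sqrt(22) + m_i)/d_i and (m_0, d_0) = (0, 1): a_0 = floor(sqrt(22)) = 4, since 4^2 = 16 <= 22 < 25 = 5^2.
Iterate m_{i+1} = d_i*a_i - m_i, d_{i+1} = (22 - m_{i+1}^2)/d_i, a_{i+1} = floor((a_0 + m_{i+1})/d_{i+1}):
  m_1 = 1*4 - 0 = 4, d_1 = (22 - 4^2)/1 = 6/1 = 6, a_1 = floor((4 + 4)/6) = 1.
  m_2 = 6*1 - 4 = 2, d_2 = (22 - 2^2)/6 = 18/6 = 3, a_2 = floor((4 + 2)/3) = 2.
  m_3 = 3*2 - 2 = 4, d_3 = (22 - 4^2)/3 = 6/3 = 2, a_3 = floor((4 + 4)/2) = 4.
  m_4 = 2*4 - 4 = 4, d_4 = (22 - 4^2)/2 = 6/2 = 3, a_4 = floor((4 + 4)/3) = 2.
  m_5 = 3*2 - 4 = 2, d_5 = (22 - 2^2)/3 = 18/3 = 6, a_5 = floor((4 + 2)/6) = 1.
  m_6 = 6*1 - 2 = 4, d_6 = (22 - 4^2)/6 = 6/6 = 1, a_6 = floor((4 + 4)/1) = 8.
  m_7 = 1*8 - 4 = 4, d_7 = (22 - 4^2)/1 = 6/1 = 6: (m_7, d_7) = (m_1, d_1) = (4, 6), so from here the quotients repeat a_1, ..., a_6; the period length is 6.
So sqrt(22) = [4; (1, 2, 4, 2, 1, 8)] with period length k = 6.
k is even, so the fundamental solution of x^2 - 22y^2 = 1 is (p_{k-1}, q_{k-1}) = (p_5, q_5); compute convergents through index 5.
Convergents (p_i = a_i*p_{i-1} + p_{i-2}, q_i = a_i*q_{i-1} + q_{i-2} with p_{-2}=0, p_{-1}=1, q_{-2}=1, q_{-1}=0):
  i=0: a_0=4, p_0 = 4*1 + 0 = 4, q_0 = 4*0 + 1 = 1.
  i=1: a_1=1, p_1 = 1*4 + 1 = 5, q_1 = 1*1 + 0 = 1.
  i=2: a_2=2, p_2 = 2*5 + 4 = 14, q_2 = 2*1 + 1 = 3.
  i=3: a_3=4, p_3 = 4*14 + 5 = 61, q_3 = 4*3 + 1 = 13.
  i=4: a_4=2, p_4 = 2*61 + 14 = 136, q_4 = 2*13 + 3 = 29.
  i=5: a_5=1, p_5 = 1*136 + 61 = 197, q_5 = 1*29 + 13 = 42.
Check: 197^2 - 22*42^2 = 38809 - 38808 = 1, so (x, y) = (197, 42) solves the equation, and by the theorem it is the least positive solution.

(x, y) = (197, 42)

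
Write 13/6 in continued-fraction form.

Run the Euclidean algorithm on 13 and 6; the successive quotients are the partial quotients a_0, a_1, ... (each step inverts the fractional part left over by the previous one):
  13 = 2*6 + 1, so a_0 = 2.
  6 = 6*1 + 0, so a_1 = 6.
The remainder reaches 0 after 2 divisions, so the expansion has 2 partial quotients, read off in order.

[2; 6]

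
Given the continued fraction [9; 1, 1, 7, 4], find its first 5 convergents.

Using the convergent recurrence p_i = a_i*p_{i-1} + p_{i-2}, q_i = a_i*q_{i-1} + q_{i-2} with p_{-2}=0, p_{-1}=1, q_{-2}=1, q_{-1}=0:
  i=0: a_0=9, p_0 = 9*1 + 0 = 9, q_0 = 9*0 + 1 = 1.
  i=1: a_1=1, p_1 = 1*9 + 1 = 10, q_1 = 1*1 + 0 = 1.
  i=2: a_2=1, p_2 = 1*10 + 9 = 19, q_2 = 1*1 + 1 = 2.
  i=3: a_3=7, p_3 = 7*19 + 10 = 143, q_3 = 7*2 + 1 = 15.
  i=4: a_4=4, p_4 = 4*143 + 19 = 591, q_4 = 4*15 + 2 = 62.

9/1, 10/1, 19/2, 143/15, 591/62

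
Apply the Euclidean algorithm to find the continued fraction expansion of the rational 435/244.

[1; 1, 3, 1, 1, 1, 1, 10]

Run the Euclidean algorithm on 435 and 244; the successive quotients are the partial quotients a_0, a_1, ... (each step inverts the fractional part left over by the previous one):
  435 = 1*244 + 191, so a_0 = 1.
  244 = 1*191 + 53, so a_1 = 1.
  191 = 3*53 + 32, so a_2 = 3.
  53 = 1*32 + 21, so a_3 = 1.
  32 = 1*21 + 11, so a_4 = 1.
  21 = 1*11 + 10, so a_5 = 1.
  11 = 1*10 + 1, so a_6 = 1.
  10 = 10*1 + 0, so a_7 = 10.
The remainder reaches 0 after 8 divisions, so the expansion has 8 partial quotients, read off in order.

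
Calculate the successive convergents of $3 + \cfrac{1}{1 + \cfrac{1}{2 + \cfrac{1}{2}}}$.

3/1, 4/1, 11/3, 26/7

Using the convergent recurrence p_i = a_i*p_{i-1} + p_{i-2}, q_i = a_i*q_{i-1} + q_{i-2} with p_{-2}=0, p_{-1}=1, q_{-2}=1, q_{-1}=0:
  i=0: a_0=3, p_0 = 3*1 + 0 = 3, q_0 = 3*0 + 1 = 1.
  i=1: a_1=1, p_1 = 1*3 + 1 = 4, q_1 = 1*1 + 0 = 1.
  i=2: a_2=2, p_2 = 2*4 + 3 = 11, q_2 = 2*1 + 1 = 3.
  i=3: a_3=2, p_3 = 2*11 + 4 = 26, q_3 = 2*3 + 1 = 7.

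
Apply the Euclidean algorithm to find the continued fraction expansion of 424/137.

Run the Euclidean algorithm on 424 and 137; the successive quotients are the partial quotients a_0, a_1, ... (each step inverts the fractional part left over by the previous one):
  424 = 3*137 + 13, so a_0 = 3.
  137 = 10*13 + 7, so a_1 = 10.
  13 = 1*7 + 6, so a_2 = 1.
  7 = 1*6 + 1, so a_3 = 1.
  6 = 6*1 + 0, so a_4 = 6.
The remainder reaches 0 after 5 divisions, so the expansion has 5 partial quotients, read off in order.

[3; 10, 1, 1, 6]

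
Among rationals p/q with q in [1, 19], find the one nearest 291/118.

Expand x = 291/118 as a continued fraction with the Euclidean algorithm:
  291 = 2*118 + 55, so a_0 = 2.
  118 = 2*55 + 8, so a_1 = 2.
  55 = 6*8 + 7, so a_2 = 6.
  8 = 1*7 + 1, so a_3 = 1.
  7 = 7*1 + 0, so a_4 = 7.
so x = [2; 2, 6, 1, 7].
Convergents (p_i = a_i*p_{i-1} + p_{i-2}, q_i = a_i*q_{i-1} + q_{i-2} with p_{-2}=0, p_{-1}=1, q_{-2}=1, q_{-1}=0), until the denominator exceeds 19:
  i=0: a_0=2, p_0 = 2*1 + 0 = 2, q_0 = 2*0 + 1 = 1.
  i=1: a_1=2, p_1 = 2*2 + 1 = 5, q_1 = 2*1 + 0 = 2.
  i=2: a_2=6, p_2 = 6*5 + 2 = 32, q_2 = 6*2 + 1 = 13.
  i=3: a_3=1, p_3 = 1*32 + 5 = 37, q_3 = 1*13 + 2 = 15.
  i=4: a_4=7, p_4 = 7*37 + 32 = 291, q_4 = 7*15 + 13 = 118.
q_4 = 118 > 19, so the last convergent with denominator <= 19 is p_3/q_3 = 37/15.
The closest fraction with denominator <= 19 is either p_3/q_3 or the intermediate fraction (k*p_3 + p_2)/(k*q_3 + q_2) with the largest k >= 1 whose denominator stays <= 19; these approach x as k grows, and every other convergent or intermediate fraction in range is farther away.
Largest k: floor((19 - q_2)/q_3) = floor((19 - 13)/15) = 0.
Since k = 0, no intermediate fraction beyond p_3/q_3 has denominator <= 19, so the convergent 37/15 is the closest (its error is |291*15 - 37*118|/(118*15) = 1/1770).

37/15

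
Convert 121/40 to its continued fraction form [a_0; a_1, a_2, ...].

Run the Euclidean algorithm on 121 and 40; the successive quotients are the partial quotients a_0, a_1, ... (each step inverts the fractional part left over by the previous one):
  121 = 3*40 + 1, so a_0 = 3.
  40 = 40*1 + 0, so a_1 = 40.
The remainder reaches 0 after 2 divisions, so the expansion has 2 partial quotients, read off in order.

[3; 40]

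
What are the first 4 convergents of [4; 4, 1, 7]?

Using the convergent recurrence p_i = a_i*p_{i-1} + p_{i-2}, q_i = a_i*q_{i-1} + q_{i-2} with p_{-2}=0, p_{-1}=1, q_{-2}=1, q_{-1}=0:
  i=0: a_0=4, p_0 = 4*1 + 0 = 4, q_0 = 4*0 + 1 = 1.
  i=1: a_1=4, p_1 = 4*4 + 1 = 17, q_1 = 4*1 + 0 = 4.
  i=2: a_2=1, p_2 = 1*17 + 4 = 21, q_2 = 1*4 + 1 = 5.
  i=3: a_3=7, p_3 = 7*21 + 17 = 164, q_3 = 7*5 + 4 = 39.

4/1, 17/4, 21/5, 164/39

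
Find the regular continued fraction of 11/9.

[1; 4, 2]

Run the Euclidean algorithm on 11 and 9; the successive quotients are the partial quotients a_0, a_1, ... (each step inverts the fractional part left over by the previous one):
  11 = 1*9 + 2, so a_0 = 1.
  9 = 4*2 + 1, so a_1 = 4.
  2 = 2*1 + 0, so a_2 = 2.
The remainder reaches 0 after 3 divisions, so the expansion has 3 partial quotients, read off in order.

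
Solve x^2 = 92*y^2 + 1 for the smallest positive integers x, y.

First expand sqrt(92) as a continued fraction. With x_i = (sqrt(92) + m_i)/d_i and (m_0, d_0) = (0, 1): a_0 = floor(sqrt(92)) = 9, since 9^2 = 81 <= 92 < 100 = 10^2.
Iterate m_{i+1} = d_i*a_i - m_i, d_{i+1} = (92 - m_{i+1}^2)/d_i, a_{i+1} = floor((a_0 + m_{i+1})/d_{i+1}):
  m_1 = 1*9 - 0 = 9, d_1 = (92 - 9^2)/1 = 11/1 = 11, a_1 = floor((9 + 9)/11) = 1.
  m_2 = 11*1 - 9 = 2, d_2 = (92 - 2^2)/11 = 88/11 = 8, a_2 = floor((9 + 2)/8) = 1.
  m_3 = 8*1 - 2 = 6, d_3 = (92 - 6^2)/8 = 56/8 = 7, a_3 = floor((9 + 6)/7) = 2.
  m_4 = 7*2 - 6 = 8, d_4 = (92 - 8^2)/7 = 28/7 = 4, a_4 = floor((9 + 8)/4) = 4.
  m_5 = 4*4 - 8 = 8, d_5 = (92 - 8^2)/4 = 28/4 = 7, a_5 = floor((9 + 8)/7) = 2.
  m_6 = 7*2 - 8 = 6, d_6 = (92 - 6^2)/7 = 56/7 = 8, a_6 = floor((9 + 6)/8) = 1.
  m_7 = 8*1 - 6 = 2, d_7 = (92 - 2^2)/8 = 88/8 = 11, a_7 = floor((9 + 2)/11) = 1.
  m_8 = 11*1 - 2 = 9, d_8 = (92 - 9^2)/11 = 11/11 = 1, a_8 = floor((9 + 9)/1) = 18.
  m_9 = 1*18 - 9 = 9, d_9 = (92 - 9^2)/1 = 11/1 = 11: (m_9, d_9) = (m_1, d_1) = (9, 11), so from here the quotients repeat a_1, ..., a_8; the period length is 8.
So sqrt(92) = [9; (1, 1, 2, 4, 2, 1, 1, 18)] with period length k = 8.
k is even, so the fundamental solution of x^2 - 92y^2 = 1 is (p_{k-1}, q_{k-1}) = (p_7, q_7); compute convergents through index 7.
Convergents (p_i = a_i*p_{i-1} + p_{i-2}, q_i = a_i*q_{i-1} + q_{i-2} with p_{-2}=0, p_{-1}=1, q_{-2}=1, q_{-1}=0):
  i=0: a_0=9, p_0 = 9*1 + 0 = 9, q_0 = 9*0 + 1 = 1.
  i=1: a_1=1, p_1 = 1*9 + 1 = 10, q_1 = 1*1 + 0 = 1.
  i=2: a_2=1, p_2 = 1*10 + 9 = 19, q_2 = 1*1 + 1 = 2.
  i=3: a_3=2, p_3 = 2*19 + 10 = 48, q_3 = 2*2 + 1 = 5.
  i=4: a_4=4, p_4 = 4*48 + 19 = 211, q_4 = 4*5 + 2 = 22.
  i=5: a_5=2, p_5 = 2*211 + 48 = 470, q_5 = 2*22 + 5 = 49.
  i=6: a_6=1, p_6 = 1*470 + 211 = 681, q_6 = 1*49 + 22 = 71.
  i=7: a_7=1, p_7 = 1*681 + 470 = 1151, q_7 = 1*71 + 49 = 120.
Check: 1151^2 - 92*120^2 = 1324801 - 1324800 = 1, so (x, y) = (1151, 120) solves the equation, and by the theorem it is the least positive solution.

(x, y) = (1151, 120)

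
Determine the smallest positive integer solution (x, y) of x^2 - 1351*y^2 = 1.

(x, y) = (6175, 168)

First expand sqrt(1351) as a continued fraction. With x_i = (sqrt(1351) + m_i)/d_i and (m_0, d_0) = (0, 1): a_0 = floor(sqrt(1351)) = 36, since 36^2 = 1296 <= 1351 < 1369 = 37^2.
Iterate m_{i+1} = d_i*a_i - m_i, d_{i+1} = (1351 - m_{i+1}^2)/d_i, a_{i+1} = floor((a_0 + m_{i+1})/d_{i+1}):
  m_1 = 1*36 - 0 = 36, d_1 = (1351 - 36^2)/1 = 55/1 = 55, a_1 = floor((36 + 36)/55) = 1.
  m_2 = 55*1 - 36 = 19, d_2 = (1351 - 19^2)/55 = 990/55 = 18, a_2 = floor((36 + 19)/18) = 3.
  m_3 = 18*3 - 19 = 35, d_3 = (1351 - 35^2)/18 = 126/18 = 7, a_3 = floor((36 + 35)/7) = 10.
  m_4 = 7*10 - 35 = 35, d_4 = (1351 - 35^2)/7 = 126/7 = 18, a_4 = floor((36 + 35)/18) = 3.
  m_5 = 18*3 - 35 = 19, d_5 = (1351 - 19^2)/18 = 990/18 = 55, a_5 = floor((36 + 19)/55) = 1.
  m_6 = 55*1 - 19 = 36, d_6 = (1351 - 36^2)/55 = 55/55 = 1, a_6 = floor((36 + 36)/1) = 72.
  m_7 = 1*72 - 36 = 36, d_7 = (1351 - 36^2)/1 = 55/1 = 55: (m_7, d_7) = (m_1, d_1) = (36, 55), so from here the quotients repeat a_1, ..., a_6; the period length is 6.
So sqrt(1351) = [36; (1, 3, 10, 3, 1, 72)] with period length k = 6.
k is even, so the fundamental solution of x^2 - 1351y^2 = 1 is (p_{k-1}, q_{k-1}) = (p_5, q_5); compute convergents through index 5.
Convergents (p_i = a_i*p_{i-1} + p_{i-2}, q_i = a_i*q_{i-1} + q_{i-2} with p_{-2}=0, p_{-1}=1, q_{-2}=1, q_{-1}=0):
  i=0: a_0=36, p_0 = 36*1 + 0 = 36, q_0 = 36*0 + 1 = 1.
  i=1: a_1=1, p_1 = 1*36 + 1 = 37, q_1 = 1*1 + 0 = 1.
  i=2: a_2=3, p_2 = 3*37 + 36 = 147, q_2 = 3*1 + 1 = 4.
  i=3: a_3=10, p_3 = 10*147 + 37 = 1507, q_3 = 10*4 + 1 = 41.
  i=4: a_4=3, p_4 = 3*1507 + 147 = 4668, q_4 = 3*41 + 4 = 127.
  i=5: a_5=1, p_5 = 1*4668 + 1507 = 6175, q_5 = 1*127 + 41 = 168.
Check: 6175^2 - 1351*168^2 = 38130625 - 38130624 = 1, so (x, y) = (6175, 168) solves the equation, and by the theorem it is the least positive solution.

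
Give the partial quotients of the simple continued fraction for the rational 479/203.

Run the Euclidean algorithm on 479 and 203; the successive quotients are the partial quotients a_0, a_1, ... (each step inverts the fractional part left over by the previous one):
  479 = 2*203 + 73, so a_0 = 2.
  203 = 2*73 + 57, so a_1 = 2.
  73 = 1*57 + 16, so a_2 = 1.
  57 = 3*16 + 9, so a_3 = 3.
  16 = 1*9 + 7, so a_4 = 1.
  9 = 1*7 + 2, so a_5 = 1.
  7 = 3*2 + 1, so a_6 = 3.
  2 = 2*1 + 0, so a_7 = 2.
The remainder reaches 0 after 8 divisions, so the expansion has 8 partial quotients, read off in order.

[2; 2, 1, 3, 1, 1, 3, 2]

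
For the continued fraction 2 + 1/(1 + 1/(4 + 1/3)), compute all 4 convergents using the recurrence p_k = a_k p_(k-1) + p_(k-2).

2/1, 3/1, 14/5, 45/16

Using the convergent recurrence p_i = a_i*p_{i-1} + p_{i-2}, q_i = a_i*q_{i-1} + q_{i-2} with p_{-2}=0, p_{-1}=1, q_{-2}=1, q_{-1}=0:
  i=0: a_0=2, p_0 = 2*1 + 0 = 2, q_0 = 2*0 + 1 = 1.
  i=1: a_1=1, p_1 = 1*2 + 1 = 3, q_1 = 1*1 + 0 = 1.
  i=2: a_2=4, p_2 = 4*3 + 2 = 14, q_2 = 4*1 + 1 = 5.
  i=3: a_3=3, p_3 = 3*14 + 3 = 45, q_3 = 3*5 + 1 = 16.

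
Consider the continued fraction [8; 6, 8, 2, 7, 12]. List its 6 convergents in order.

8/1, 49/6, 400/49, 849/104, 6343/777, 76965/9428

Using the convergent recurrence p_i = a_i*p_{i-1} + p_{i-2}, q_i = a_i*q_{i-1} + q_{i-2} with p_{-2}=0, p_{-1}=1, q_{-2}=1, q_{-1}=0:
  i=0: a_0=8, p_0 = 8*1 + 0 = 8, q_0 = 8*0 + 1 = 1.
  i=1: a_1=6, p_1 = 6*8 + 1 = 49, q_1 = 6*1 + 0 = 6.
  i=2: a_2=8, p_2 = 8*49 + 8 = 400, q_2 = 8*6 + 1 = 49.
  i=3: a_3=2, p_3 = 2*400 + 49 = 849, q_3 = 2*49 + 6 = 104.
  i=4: a_4=7, p_4 = 7*849 + 400 = 6343, q_4 = 7*104 + 49 = 777.
  i=5: a_5=12, p_5 = 12*6343 + 849 = 76965, q_5 = 12*777 + 104 = 9428.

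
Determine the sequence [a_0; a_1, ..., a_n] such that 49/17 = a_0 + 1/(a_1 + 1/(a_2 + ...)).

Run the Euclidean algorithm on 49 and 17; the successive quotients are the partial quotients a_0, a_1, ... (each step inverts the fractional part left over by the previous one):
  49 = 2*17 + 15, so a_0 = 2.
  17 = 1*15 + 2, so a_1 = 1.
  15 = 7*2 + 1, so a_2 = 7.
  2 = 2*1 + 0, so a_3 = 2.
The remainder reaches 0 after 4 divisions, so the expansion has 4 partial quotients, read off in order.

[2; 1, 7, 2]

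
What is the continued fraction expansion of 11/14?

[0; 1, 3, 1, 2]

Run the Euclidean algorithm on 11 and 14; the successive quotients are the partial quotients a_0, a_1, ... (each step inverts the fractional part left over by the previous one):
  11 = 0*14 + 11, so a_0 = 0.
  14 = 1*11 + 3, so a_1 = 1.
  11 = 3*3 + 2, so a_2 = 3.
  3 = 1*2 + 1, so a_3 = 1.
  2 = 2*1 + 0, so a_4 = 2.
The remainder reaches 0 after 5 divisions, so the expansion has 5 partial quotients, read off in order.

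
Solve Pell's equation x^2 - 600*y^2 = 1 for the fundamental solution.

First expand sqrt(600) as a continued fraction. With x_i = (sqrt(600) + m_i)/d_i and (m_0, d_0) = (0, 1): a_0 = floor(sqrt(600)) = 24, since 24^2 = 576 <= 600 < 625 = 25^2.
Iterate m_{i+1} = d_i*a_i - m_i, d_{i+1} = (600 - m_{i+1}^2)/d_i, a_{i+1} = floor((a_0 + m_{i+1})/d_{i+1}):
  m_1 = 1*24 - 0 = 24, d_1 = (600 - 24^2)/1 = 24/1 = 24, a_1 = floor((24 + 24)/24) = 2.
  m_2 = 24*2 - 24 = 24, d_2 = (600 - 24^2)/24 = 24/24 = 1, a_2 = floor((24 + 24)/1) = 48.
  m_3 = 1*48 - 24 = 24, d_3 = (600 - 24^2)/1 = 24/1 = 24: (m_3, d_3) = (m_1, d_1) = (24, 24), so from here the quotients repeat a_1, a_2; the period length is 2.
So sqrt(600) = [24; (2, 48)] with period length k = 2.
k is even, so the fundamental solution of x^2 - 600y^2 = 1 is (p_{k-1}, q_{k-1}) = (p_1, q_1); compute convergents through index 1.
Convergents (p_i = a_i*p_{i-1} + p_{i-2}, q_i = a_i*q_{i-1} + q_{i-2} with p_{-2}=0, p_{-1}=1, q_{-2}=1, q_{-1}=0):
  i=0: a_0=24, p_0 = 24*1 + 0 = 24, q_0 = 24*0 + 1 = 1.
  i=1: a_1=2, p_1 = 2*24 + 1 = 49, q_1 = 2*1 + 0 = 2.
Check: 49^2 - 600*2^2 = 2401 - 2400 = 1, so (x, y) = (49, 2) solves the equation, and by the theorem it is the least positive solution.

(x, y) = (49, 2)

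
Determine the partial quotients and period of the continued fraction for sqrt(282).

[16; (1, 3, 1, 4, 1, 3, 1, 32)]

Write x_i = (sqrt(282) + m_i)/d_i with (m_0, d_0) = (0, 1). a_0 = floor(sqrt(282)) = 16, since 16^2 = 256 <= 282 < 289 = 17^2.
Iterate m_{i+1} = d_i*a_i - m_i, d_{i+1} = (282 - m_{i+1}^2)/d_i, a_{i+1} = floor((a_0 + m_{i+1})/d_{i+1}):
  m_1 = 1*16 - 0 = 16, d_1 = (282 - 16^2)/1 = 26/1 = 26, a_1 = floor((16 + 16)/26) = 1.
  m_2 = 26*1 - 16 = 10, d_2 = (282 - 10^2)/26 = 182/26 = 7, a_2 = floor((16 + 10)/7) = 3.
  m_3 = 7*3 - 10 = 11, d_3 = (282 - 11^2)/7 = 161/7 = 23, a_3 = floor((16 + 11)/23) = 1.
  m_4 = 23*1 - 11 = 12, d_4 = (282 - 12^2)/23 = 138/23 = 6, a_4 = floor((16 + 12)/6) = 4.
  m_5 = 6*4 - 12 = 12, d_5 = (282 - 12^2)/6 = 138/6 = 23, a_5 = floor((16 + 12)/23) = 1.
  m_6 = 23*1 - 12 = 11, d_6 = (282 - 11^2)/23 = 161/23 = 7, a_6 = floor((16 + 11)/7) = 3.
  m_7 = 7*3 - 11 = 10, d_7 = (282 - 10^2)/7 = 182/7 = 26, a_7 = floor((16 + 10)/26) = 1.
  m_8 = 26*1 - 10 = 16, d_8 = (282 - 16^2)/26 = 26/26 = 1, a_8 = floor((16 + 16)/1) = 32.
  m_9 = 1*32 - 16 = 16, d_9 = (282 - 16^2)/1 = 26/1 = 26: (m_9, d_9) = (m_1, d_1) = (16, 26), so from here the quotients repeat a_1, ..., a_8; the period length is 8.
Hence the expansion of sqrt(282) is a_0 = 16 followed by the repeating block 1, 3, 1, 4, 1, 3, 1, 32 (period 8).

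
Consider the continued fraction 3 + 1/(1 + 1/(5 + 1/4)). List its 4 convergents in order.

3/1, 4/1, 23/6, 96/25

Using the convergent recurrence p_i = a_i*p_{i-1} + p_{i-2}, q_i = a_i*q_{i-1} + q_{i-2} with p_{-2}=0, p_{-1}=1, q_{-2}=1, q_{-1}=0:
  i=0: a_0=3, p_0 = 3*1 + 0 = 3, q_0 = 3*0 + 1 = 1.
  i=1: a_1=1, p_1 = 1*3 + 1 = 4, q_1 = 1*1 + 0 = 1.
  i=2: a_2=5, p_2 = 5*4 + 3 = 23, q_2 = 5*1 + 1 = 6.
  i=3: a_3=4, p_3 = 4*23 + 4 = 96, q_3 = 4*6 + 1 = 25.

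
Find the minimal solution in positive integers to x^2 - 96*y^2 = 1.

First expand sqrt(96) as a continued fraction. With x_i = (sqrt(96) + m_i)/d_i and (m_0, d_0) = (0, 1): a_0 = floor(sqrt(96)) = 9, since 9^2 = 81 <= 96 < 100 = 10^2.
Iterate m_{i+1} = d_i*a_i - m_i, d_{i+1} = (96 - m_{i+1}^2)/d_i, a_{i+1} = floor((a_0 + m_{i+1})/d_{i+1}):
  m_1 = 1*9 - 0 = 9, d_1 = (96 - 9^2)/1 = 15/1 = 15, a_1 = floor((9 + 9)/15) = 1.
  m_2 = 15*1 - 9 = 6, d_2 = (96 - 6^2)/15 = 60/15 = 4, a_2 = floor((9 + 6)/4) = 3.
  m_3 = 4*3 - 6 = 6, d_3 = (96 - 6^2)/4 = 60/4 = 15, a_3 = floor((9 + 6)/15) = 1.
  m_4 = 15*1 - 6 = 9, d_4 = (96 - 9^2)/15 = 15/15 = 1, a_4 = floor((9 + 9)/1) = 18.
  m_5 = 1*18 - 9 = 9, d_5 = (96 - 9^2)/1 = 15/1 = 15: (m_5, d_5) = (m_1, d_1) = (9, 15), so from here the quotients repeat a_1, ..., a_4; the period length is 4.
So sqrt(96) = [9; (1, 3, 1, 18)] with period length k = 4.
k is even, so the fundamental solution of x^2 - 96y^2 = 1 is (p_{k-1}, q_{k-1}) = (p_3, q_3); compute convergents through index 3.
Convergents (p_i = a_i*p_{i-1} + p_{i-2}, q_i = a_i*q_{i-1} + q_{i-2} with p_{-2}=0, p_{-1}=1, q_{-2}=1, q_{-1}=0):
  i=0: a_0=9, p_0 = 9*1 + 0 = 9, q_0 = 9*0 + 1 = 1.
  i=1: a_1=1, p_1 = 1*9 + 1 = 10, q_1 = 1*1 + 0 = 1.
  i=2: a_2=3, p_2 = 3*10 + 9 = 39, q_2 = 3*1 + 1 = 4.
  i=3: a_3=1, p_3 = 1*39 + 10 = 49, q_3 = 1*4 + 1 = 5.
Check: 49^2 - 96*5^2 = 2401 - 2400 = 1, so (x, y) = (49, 5) solves the equation, and by the theorem it is the least positive solution.

(x, y) = (49, 5)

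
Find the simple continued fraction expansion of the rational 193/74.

Run the Euclidean algorithm on 193 and 74; the successive quotients are the partial quotients a_0, a_1, ... (each step inverts the fractional part left over by the previous one):
  193 = 2*74 + 45, so a_0 = 2.
  74 = 1*45 + 29, so a_1 = 1.
  45 = 1*29 + 16, so a_2 = 1.
  29 = 1*16 + 13, so a_3 = 1.
  16 = 1*13 + 3, so a_4 = 1.
  13 = 4*3 + 1, so a_5 = 4.
  3 = 3*1 + 0, so a_6 = 3.
The remainder reaches 0 after 7 divisions, so the expansion has 7 partial quotients, read off in order.

[2; 1, 1, 1, 1, 4, 3]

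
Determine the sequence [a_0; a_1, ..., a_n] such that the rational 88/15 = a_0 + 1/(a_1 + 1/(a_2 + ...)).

[5; 1, 6, 2]

Run the Euclidean algorithm on 88 and 15; the successive quotients are the partial quotients a_0, a_1, ... (each step inverts the fractional part left over by the previous one):
  88 = 5*15 + 13, so a_0 = 5.
  15 = 1*13 + 2, so a_1 = 1.
  13 = 6*2 + 1, so a_2 = 6.
  2 = 2*1 + 0, so a_3 = 2.
The remainder reaches 0 after 4 divisions, so the expansion has 4 partial quotients, read off in order.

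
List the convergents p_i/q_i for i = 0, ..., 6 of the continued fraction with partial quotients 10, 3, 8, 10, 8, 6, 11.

Using the convergent recurrence p_i = a_i*p_{i-1} + p_{i-2}, q_i = a_i*q_{i-1} + q_{i-2} with p_{-2}=0, p_{-1}=1, q_{-2}=1, q_{-1}=0:
  i=0: a_0=10, p_0 = 10*1 + 0 = 10, q_0 = 10*0 + 1 = 1.
  i=1: a_1=3, p_1 = 3*10 + 1 = 31, q_1 = 3*1 + 0 = 3.
  i=2: a_2=8, p_2 = 8*31 + 10 = 258, q_2 = 8*3 + 1 = 25.
  i=3: a_3=10, p_3 = 10*258 + 31 = 2611, q_3 = 10*25 + 3 = 253.
  i=4: a_4=8, p_4 = 8*2611 + 258 = 21146, q_4 = 8*253 + 25 = 2049.
  i=5: a_5=6, p_5 = 6*21146 + 2611 = 129487, q_5 = 6*2049 + 253 = 12547.
  i=6: a_6=11, p_6 = 11*129487 + 21146 = 1445503, q_6 = 11*12547 + 2049 = 140066.

10/1, 31/3, 258/25, 2611/253, 21146/2049, 129487/12547, 1445503/140066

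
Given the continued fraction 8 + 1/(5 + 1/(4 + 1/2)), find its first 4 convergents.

8/1, 41/5, 172/21, 385/47

Using the convergent recurrence p_i = a_i*p_{i-1} + p_{i-2}, q_i = a_i*q_{i-1} + q_{i-2} with p_{-2}=0, p_{-1}=1, q_{-2}=1, q_{-1}=0:
  i=0: a_0=8, p_0 = 8*1 + 0 = 8, q_0 = 8*0 + 1 = 1.
  i=1: a_1=5, p_1 = 5*8 + 1 = 41, q_1 = 5*1 + 0 = 5.
  i=2: a_2=4, p_2 = 4*41 + 8 = 172, q_2 = 4*5 + 1 = 21.
  i=3: a_3=2, p_3 = 2*172 + 41 = 385, q_3 = 2*21 + 5 = 47.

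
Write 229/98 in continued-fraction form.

Run the Euclidean algorithm on 229 and 98; the successive quotients are the partial quotients a_0, a_1, ... (each step inverts the fractional part left over by the previous one):
  229 = 2*98 + 33, so a_0 = 2.
  98 = 2*33 + 32, so a_1 = 2.
  33 = 1*32 + 1, so a_2 = 1.
  32 = 32*1 + 0, so a_3 = 32.
The remainder reaches 0 after 4 divisions, so the expansion has 4 partial quotients, read off in order.

[2; 2, 1, 32]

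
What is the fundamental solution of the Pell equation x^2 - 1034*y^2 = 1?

(x, y) = (15885, 494)

First expand sqrt(1034) as a continued fraction. With x_i = (sqrt(1034) + m_i)/d_i and (m_0, d_0) = (0, 1): a_0 = floor(sqrt(1034)) = 32, since 32^2 = 1024 <= 1034 < 1089 = 33^2.
Iterate m_{i+1} = d_i*a_i - m_i, d_{i+1} = (1034 - m_{i+1}^2)/d_i, a_{i+1} = floor((a_0 + m_{i+1})/d_{i+1}):
  m_1 = 1*32 - 0 = 32, d_1 = (1034 - 32^2)/1 = 10/1 = 10, a_1 = floor((32 + 32)/10) = 6.
  m_2 = 10*6 - 32 = 28, d_2 = (1034 - 28^2)/10 = 250/10 = 25, a_2 = floor((32 + 28)/25) = 2.
  m_3 = 25*2 - 28 = 22, d_3 = (1034 - 22^2)/25 = 550/25 = 22, a_3 = floor((32 + 22)/22) = 2.
  m_4 = 22*2 - 22 = 22, d_4 = (1034 - 22^2)/22 = 550/22 = 25, a_4 = floor((32 + 22)/25) = 2.
  m_5 = 25*2 - 22 = 28, d_5 = (1034 - 28^2)/25 = 250/25 = 10, a_5 = floor((32 + 28)/10) = 6.
  m_6 = 10*6 - 28 = 32, d_6 = (1034 - 32^2)/10 = 10/10 = 1, a_6 = floor((32 + 32)/1) = 64.
  m_7 = 1*64 - 32 = 32, d_7 = (1034 - 32^2)/1 = 10/1 = 10: (m_7, d_7) = (m_1, d_1) = (32, 10), so from here the quotients repeat a_1, ..., a_6; the period length is 6.
So sqrt(1034) = [32; (6, 2, 2, 2, 6, 64)] with period length k = 6.
k is even, so the fundamental solution of x^2 - 1034y^2 = 1 is (p_{k-1}, q_{k-1}) = (p_5, q_5); compute convergents through index 5.
Convergents (p_i = a_i*p_{i-1} + p_{i-2}, q_i = a_i*q_{i-1} + q_{i-2} with p_{-2}=0, p_{-1}=1, q_{-2}=1, q_{-1}=0):
  i=0: a_0=32, p_0 = 32*1 + 0 = 32, q_0 = 32*0 + 1 = 1.
  i=1: a_1=6, p_1 = 6*32 + 1 = 193, q_1 = 6*1 + 0 = 6.
  i=2: a_2=2, p_2 = 2*193 + 32 = 418, q_2 = 2*6 + 1 = 13.
  i=3: a_3=2, p_3 = 2*418 + 193 = 1029, q_3 = 2*13 + 6 = 32.
  i=4: a_4=2, p_4 = 2*1029 + 418 = 2476, q_4 = 2*32 + 13 = 77.
  i=5: a_5=6, p_5 = 6*2476 + 1029 = 15885, q_5 = 6*77 + 32 = 494.
Check: 15885^2 - 1034*494^2 = 252333225 - 252333224 = 1, so (x, y) = (15885, 494) solves the equation, and by the theorem it is the least positive solution.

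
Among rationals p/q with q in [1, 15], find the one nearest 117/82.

10/7

Expand x = 117/82 as a continued fraction with the Euclidean algorithm:
  117 = 1*82 + 35, so a_0 = 1.
  82 = 2*35 + 12, so a_1 = 2.
  35 = 2*12 + 11, so a_2 = 2.
  12 = 1*11 + 1, so a_3 = 1.
  11 = 11*1 + 0, so a_4 = 11.
so x = [1; 2, 2, 1, 11].
Convergents (p_i = a_i*p_{i-1} + p_{i-2}, q_i = a_i*q_{i-1} + q_{i-2} with p_{-2}=0, p_{-1}=1, q_{-2}=1, q_{-1}=0), until the denominator exceeds 15:
  i=0: a_0=1, p_0 = 1*1 + 0 = 1, q_0 = 1*0 + 1 = 1.
  i=1: a_1=2, p_1 = 2*1 + 1 = 3, q_1 = 2*1 + 0 = 2.
  i=2: a_2=2, p_2 = 2*3 + 1 = 7, q_2 = 2*2 + 1 = 5.
  i=3: a_3=1, p_3 = 1*7 + 3 = 10, q_3 = 1*5 + 2 = 7.
  i=4: a_4=11, p_4 = 11*10 + 7 = 117, q_4 = 11*7 + 5 = 82.
q_4 = 82 > 15, so the last convergent with denominator <= 15 is p_3/q_3 = 10/7.
The closest fraction with denominator <= 15 is either p_3/q_3 or the intermediate fraction (k*p_3 + p_2)/(k*q_3 + q_2) with the largest k >= 1 whose denominator stays <= 15; these approach x as k grows, and every other convergent or intermediate fraction in range is farther away.
Largest k: floor((15 - q_2)/q_3) = floor((15 - 5)/7) = 1.
That gives (1*10 + 7)/(1*7 + 5) = 17/12.
Compare the errors: |x - 10/7| = |117*7 - 10*82|/(82*7) = 1/574, and |x - 17/12| = |117*12 - 17*82|/(82*12) = 10/984.
Cross-multiplying, 1*984 = 984 < 5740 = 10*574, so 1/574 is smaller: the convergent 10/7 is closer to x than 17/12.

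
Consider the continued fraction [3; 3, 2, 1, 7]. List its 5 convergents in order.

Using the convergent recurrence p_i = a_i*p_{i-1} + p_{i-2}, q_i = a_i*q_{i-1} + q_{i-2} with p_{-2}=0, p_{-1}=1, q_{-2}=1, q_{-1}=0:
  i=0: a_0=3, p_0 = 3*1 + 0 = 3, q_0 = 3*0 + 1 = 1.
  i=1: a_1=3, p_1 = 3*3 + 1 = 10, q_1 = 3*1 + 0 = 3.
  i=2: a_2=2, p_2 = 2*10 + 3 = 23, q_2 = 2*3 + 1 = 7.
  i=3: a_3=1, p_3 = 1*23 + 10 = 33, q_3 = 1*7 + 3 = 10.
  i=4: a_4=7, p_4 = 7*33 + 23 = 254, q_4 = 7*10 + 7 = 77.

3/1, 10/3, 23/7, 33/10, 254/77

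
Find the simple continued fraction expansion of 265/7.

Run the Euclidean algorithm on 265 and 7; the successive quotients are the partial quotients a_0, a_1, ... (each step inverts the fractional part left over by the previous one):
  265 = 37*7 + 6, so a_0 = 37.
  7 = 1*6 + 1, so a_1 = 1.
  6 = 6*1 + 0, so a_2 = 6.
The remainder reaches 0 after 3 divisions, so the expansion has 3 partial quotients, read off in order.

[37; 1, 6]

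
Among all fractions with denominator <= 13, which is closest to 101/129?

7/9

Expand x = 101/129 as a continued fraction with the Euclidean algorithm:
  101 = 0*129 + 101, so a_0 = 0.
  129 = 1*101 + 28, so a_1 = 1.
  101 = 3*28 + 17, so a_2 = 3.
  28 = 1*17 + 11, so a_3 = 1.
  17 = 1*11 + 6, so a_4 = 1.
  11 = 1*6 + 5, so a_5 = 1.
  6 = 1*5 + 1, so a_6 = 1.
  5 = 5*1 + 0, so a_7 = 5.
so x = [0; 1, 3, 1, 1, 1, 1, 5].
Convergents (p_i = a_i*p_{i-1} + p_{i-2}, q_i = a_i*q_{i-1} + q_{i-2} with p_{-2}=0, p_{-1}=1, q_{-2}=1, q_{-1}=0), until the denominator exceeds 13:
  i=0: a_0=0, p_0 = 0*1 + 0 = 0, q_0 = 0*0 + 1 = 1.
  i=1: a_1=1, p_1 = 1*0 + 1 = 1, q_1 = 1*1 + 0 = 1.
  i=2: a_2=3, p_2 = 3*1 + 0 = 3, q_2 = 3*1 + 1 = 4.
  i=3: a_3=1, p_3 = 1*3 + 1 = 4, q_3 = 1*4 + 1 = 5.
  i=4: a_4=1, p_4 = 1*4 + 3 = 7, q_4 = 1*5 + 4 = 9.
  i=5: a_5=1, p_5 = 1*7 + 4 = 11, q_5 = 1*9 + 5 = 14.
q_5 = 14 > 13, so the last convergent with denominator <= 13 is p_4/q_4 = 7/9.
The closest fraction with denominator <= 13 is either p_4/q_4 or the intermediate fraction (k*p_4 + p_3)/(k*q_4 + q_3) with the largest k >= 1 whose denominator stays <= 13; these approach x as k grows, and every other convergent or intermediate fraction in range is farther away.
Largest k: floor((13 - q_3)/q_4) = floor((13 - 5)/9) = 0.
Since k = 0, no intermediate fraction beyond p_4/q_4 has denominator <= 13, so the convergent 7/9 is the closest (its error is |101*9 - 7*129|/(129*9) = 6/1161).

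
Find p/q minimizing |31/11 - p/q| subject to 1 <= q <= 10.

17/6

Expand x = 31/11 as a continued fraction with the Euclidean algorithm:
  31 = 2*11 + 9, so a_0 = 2.
  11 = 1*9 + 2, so a_1 = 1.
  9 = 4*2 + 1, so a_2 = 4.
  2 = 2*1 + 0, so a_3 = 2.
so x = [2; 1, 4, 2].
Convergents (p_i = a_i*p_{i-1} + p_{i-2}, q_i = a_i*q_{i-1} + q_{i-2} with p_{-2}=0, p_{-1}=1, q_{-2}=1, q_{-1}=0), until the denominator exceeds 10:
  i=0: a_0=2, p_0 = 2*1 + 0 = 2, q_0 = 2*0 + 1 = 1.
  i=1: a_1=1, p_1 = 1*2 + 1 = 3, q_1 = 1*1 + 0 = 1.
  i=2: a_2=4, p_2 = 4*3 + 2 = 14, q_2 = 4*1 + 1 = 5.
  i=3: a_3=2, p_3 = 2*14 + 3 = 31, q_3 = 2*5 + 1 = 11.
q_3 = 11 > 10, so the last convergent with denominator <= 10 is p_2/q_2 = 14/5.
The closest fraction with denominator <= 10 is either p_2/q_2 or the intermediate fraction (k*p_2 + p_1)/(k*q_2 + q_1) with the largest k >= 1 whose denominator stays <= 10; these approach x as k grows, and every other convergent or intermediate fraction in range is farther away.
Largest k: floor((10 - q_1)/q_2) = floor((10 - 1)/5) = 1.
That gives (1*14 + 3)/(1*5 + 1) = 17/6.
Compare the errors: |x - 14/5| = |31*5 - 14*11|/(11*5) = 1/55, and |x - 17/6| = |31*6 - 17*11|/(11*6) = 1/66.
Cross-multiplying, 1*55 = 55 < 66 = 1*66, so 1/66 is smaller: the intermediate fraction 17/6 is closer to x than 14/5.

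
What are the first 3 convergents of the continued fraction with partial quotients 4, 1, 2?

Using the convergent recurrence p_i = a_i*p_{i-1} + p_{i-2}, q_i = a_i*q_{i-1} + q_{i-2} with p_{-2}=0, p_{-1}=1, q_{-2}=1, q_{-1}=0:
  i=0: a_0=4, p_0 = 4*1 + 0 = 4, q_0 = 4*0 + 1 = 1.
  i=1: a_1=1, p_1 = 1*4 + 1 = 5, q_1 = 1*1 + 0 = 1.
  i=2: a_2=2, p_2 = 2*5 + 4 = 14, q_2 = 2*1 + 1 = 3.

4/1, 5/1, 14/3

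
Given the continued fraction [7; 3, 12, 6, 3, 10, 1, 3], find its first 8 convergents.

Using the convergent recurrence p_i = a_i*p_{i-1} + p_{i-2}, q_i = a_i*q_{i-1} + q_{i-2} with p_{-2}=0, p_{-1}=1, q_{-2}=1, q_{-1}=0:
  i=0: a_0=7, p_0 = 7*1 + 0 = 7, q_0 = 7*0 + 1 = 1.
  i=1: a_1=3, p_1 = 3*7 + 1 = 22, q_1 = 3*1 + 0 = 3.
  i=2: a_2=12, p_2 = 12*22 + 7 = 271, q_2 = 12*3 + 1 = 37.
  i=3: a_3=6, p_3 = 6*271 + 22 = 1648, q_3 = 6*37 + 3 = 225.
  i=4: a_4=3, p_4 = 3*1648 + 271 = 5215, q_4 = 3*225 + 37 = 712.
  i=5: a_5=10, p_5 = 10*5215 + 1648 = 53798, q_5 = 10*712 + 225 = 7345.
  i=6: a_6=1, p_6 = 1*53798 + 5215 = 59013, q_6 = 1*7345 + 712 = 8057.
  i=7: a_7=3, p_7 = 3*59013 + 53798 = 230837, q_7 = 3*8057 + 7345 = 31516.

7/1, 22/3, 271/37, 1648/225, 5215/712, 53798/7345, 59013/8057, 230837/31516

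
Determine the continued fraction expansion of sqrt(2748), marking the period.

Write x_i = (sqrt(2748) + m_i)/d_i with (m_0, d_0) = (0, 1). a_0 = floor(sqrt(2748)) = 52, since 52^2 = 2704 <= 2748 < 2809 = 53^2.
Iterate m_{i+1} = d_i*a_i - m_i, d_{i+1} = (2748 - m_{i+1}^2)/d_i, a_{i+1} = floor((a_0 + m_{i+1})/d_{i+1}):
  m_1 = 1*52 - 0 = 52, d_1 = (2748 - 52^2)/1 = 44/1 = 44, a_1 = floor((52 + 52)/44) = 2.
  m_2 = 44*2 - 52 = 36, d_2 = (2748 - 36^2)/44 = 1452/44 = 33, a_2 = floor((52 + 36)/33) = 2.
  m_3 = 33*2 - 36 = 30, d_3 = (2748 - 30^2)/33 = 1848/33 = 56, a_3 = floor((52 + 30)/56) = 1.
  m_4 = 56*1 - 30 = 26, d_4 = (2748 - 26^2)/56 = 2072/56 = 37, a_4 = floor((52 + 26)/37) = 2.
  m_5 = 37*2 - 26 = 48, d_5 = (2748 - 48^2)/37 = 444/37 = 12, a_5 = floor((52 + 48)/12) = 8.
  m_6 = 12*8 - 48 = 48, d_6 = (2748 - 48^2)/12 = 444/12 = 37, a_6 = floor((52 + 48)/37) = 2.
  m_7 = 37*2 - 48 = 26, d_7 = (2748 - 26^2)/37 = 2072/37 = 56, a_7 = floor((52 + 26)/56) = 1.
  m_8 = 56*1 - 26 = 30, d_8 = (2748 - 30^2)/56 = 1848/56 = 33, a_8 = floor((52 + 30)/33) = 2.
  m_9 = 33*2 - 30 = 36, d_9 = (2748 - 36^2)/33 = 1452/33 = 44, a_9 = floor((52 + 36)/44) = 2.
  m_10 = 44*2 - 36 = 52, d_10 = (2748 - 52^2)/44 = 44/44 = 1, a_10 = floor((52 + 52)/1) = 104.
  m_11 = 1*104 - 52 = 52, d_11 = (2748 - 52^2)/1 = 44/1 = 44: (m_11, d_11) = (m_1, d_1) = (52, 44), so from here the quotients repeat a_1, ..., a_10; the period length is 10.
Hence the expansion of sqrt(2748) is a_0 = 52 followed by the repeating block 2, 2, 1, 2, 8, 2, 1, 2, 2, 104 (period 10).

[52; (2, 2, 1, 2, 8, 2, 1, 2, 2, 104)]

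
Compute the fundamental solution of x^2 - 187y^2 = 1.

(x, y) = (1682, 123)

First expand sqrt(187) as a continued fraction. With x_i = (sqrt(187) + m_i)/d_i and (m_0, d_0) = (0, 1): a_0 = floor(sqrt(187)) = 13, since 13^2 = 169 <= 187 < 196 = 14^2.
Iterate m_{i+1} = d_i*a_i - m_i, d_{i+1} = (187 - m_{i+1}^2)/d_i, a_{i+1} = floor((a_0 + m_{i+1})/d_{i+1}):
  m_1 = 1*13 - 0 = 13, d_1 = (187 - 13^2)/1 = 18/1 = 18, a_1 = floor((13 + 13)/18) = 1.
  m_2 = 18*1 - 13 = 5, d_2 = (187 - 5^2)/18 = 162/18 = 9, a_2 = floor((13 + 5)/9) = 2.
  m_3 = 9*2 - 5 = 13, d_3 = (187 - 13^2)/9 = 18/9 = 2, a_3 = floor((13 + 13)/2) = 13.
  m_4 = 2*13 - 13 = 13, d_4 = (187 - 13^2)/2 = 18/2 = 9, a_4 = floor((13 + 13)/9) = 2.
  m_5 = 9*2 - 13 = 5, d_5 = (187 - 5^2)/9 = 162/9 = 18, a_5 = floor((13 + 5)/18) = 1.
  m_6 = 18*1 - 5 = 13, d_6 = (187 - 13^2)/18 = 18/18 = 1, a_6 = floor((13 + 13)/1) = 26.
  m_7 = 1*26 - 13 = 13, d_7 = (187 - 13^2)/1 = 18/1 = 18: (m_7, d_7) = (m_1, d_1) = (13, 18), so from here the quotients repeat a_1, ..., a_6; the period length is 6.
So sqrt(187) = [13; (1, 2, 13, 2, 1, 26)] with period length k = 6.
k is even, so the fundamental solution of x^2 - 187y^2 = 1 is (p_{k-1}, q_{k-1}) = (p_5, q_5); compute convergents through index 5.
Convergents (p_i = a_i*p_{i-1} + p_{i-2}, q_i = a_i*q_{i-1} + q_{i-2} with p_{-2}=0, p_{-1}=1, q_{-2}=1, q_{-1}=0):
  i=0: a_0=13, p_0 = 13*1 + 0 = 13, q_0 = 13*0 + 1 = 1.
  i=1: a_1=1, p_1 = 1*13 + 1 = 14, q_1 = 1*1 + 0 = 1.
  i=2: a_2=2, p_2 = 2*14 + 13 = 41, q_2 = 2*1 + 1 = 3.
  i=3: a_3=13, p_3 = 13*41 + 14 = 547, q_3 = 13*3 + 1 = 40.
  i=4: a_4=2, p_4 = 2*547 + 41 = 1135, q_4 = 2*40 + 3 = 83.
  i=5: a_5=1, p_5 = 1*1135 + 547 = 1682, q_5 = 1*83 + 40 = 123.
Check: 1682^2 - 187*123^2 = 2829124 - 2829123 = 1, so (x, y) = (1682, 123) solves the equation, and by the theorem it is the least positive solution.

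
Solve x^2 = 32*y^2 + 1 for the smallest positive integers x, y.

(x, y) = (17, 3)

First expand sqrt(32) as a continued fraction. With x_i = (sqrt(32) + m_i)/d_i and (m_0, d_0) = (0, 1): a_0 = floor(sqrt(32)) = 5, since 5^2 = 25 <= 32 < 36 = 6^2.
Iterate m_{i+1} = d_i*a_i - m_i, d_{i+1} = (32 - m_{i+1}^2)/d_i, a_{i+1} = floor((a_0 + m_{i+1})/d_{i+1}):
  m_1 = 1*5 - 0 = 5, d_1 = (32 - 5^2)/1 = 7/1 = 7, a_1 = floor((5 + 5)/7) = 1.
  m_2 = 7*1 - 5 = 2, d_2 = (32 - 2^2)/7 = 28/7 = 4, a_2 = floor((5 + 2)/4) = 1.
  m_3 = 4*1 - 2 = 2, d_3 = (32 - 2^2)/4 = 28/4 = 7, a_3 = floor((5 + 2)/7) = 1.
  m_4 = 7*1 - 2 = 5, d_4 = (32 - 5^2)/7 = 7/7 = 1, a_4 = floor((5 + 5)/1) = 10.
  m_5 = 1*10 - 5 = 5, d_5 = (32 - 5^2)/1 = 7/1 = 7: (m_5, d_5) = (m_1, d_1) = (5, 7), so from here the quotients repeat a_1, ..., a_4; the period length is 4.
So sqrt(32) = [5; (1, 1, 1, 10)] with period length k = 4.
k is even, so the fundamental solution of x^2 - 32y^2 = 1 is (p_{k-1}, q_{k-1}) = (p_3, q_3); compute convergents through index 3.
Convergents (p_i = a_i*p_{i-1} + p_{i-2}, q_i = a_i*q_{i-1} + q_{i-2} with p_{-2}=0, p_{-1}=1, q_{-2}=1, q_{-1}=0):
  i=0: a_0=5, p_0 = 5*1 + 0 = 5, q_0 = 5*0 + 1 = 1.
  i=1: a_1=1, p_1 = 1*5 + 1 = 6, q_1 = 1*1 + 0 = 1.
  i=2: a_2=1, p_2 = 1*6 + 5 = 11, q_2 = 1*1 + 1 = 2.
  i=3: a_3=1, p_3 = 1*11 + 6 = 17, q_3 = 1*2 + 1 = 3.
Check: 17^2 - 32*3^2 = 289 - 288 = 1, so (x, y) = (17, 3) solves the equation, and by the theorem it is the least positive solution.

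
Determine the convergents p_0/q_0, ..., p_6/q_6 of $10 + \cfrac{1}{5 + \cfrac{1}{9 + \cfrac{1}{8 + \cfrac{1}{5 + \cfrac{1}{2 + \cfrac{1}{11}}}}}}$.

Using the convergent recurrence p_i = a_i*p_{i-1} + p_{i-2}, q_i = a_i*q_{i-1} + q_{i-2} with p_{-2}=0, p_{-1}=1, q_{-2}=1, q_{-1}=0:
  i=0: a_0=10, p_0 = 10*1 + 0 = 10, q_0 = 10*0 + 1 = 1.
  i=1: a_1=5, p_1 = 5*10 + 1 = 51, q_1 = 5*1 + 0 = 5.
  i=2: a_2=9, p_2 = 9*51 + 10 = 469, q_2 = 9*5 + 1 = 46.
  i=3: a_3=8, p_3 = 8*469 + 51 = 3803, q_3 = 8*46 + 5 = 373.
  i=4: a_4=5, p_4 = 5*3803 + 469 = 19484, q_4 = 5*373 + 46 = 1911.
  i=5: a_5=2, p_5 = 2*19484 + 3803 = 42771, q_5 = 2*1911 + 373 = 4195.
  i=6: a_6=11, p_6 = 11*42771 + 19484 = 489965, q_6 = 11*4195 + 1911 = 48056.

10/1, 51/5, 469/46, 3803/373, 19484/1911, 42771/4195, 489965/48056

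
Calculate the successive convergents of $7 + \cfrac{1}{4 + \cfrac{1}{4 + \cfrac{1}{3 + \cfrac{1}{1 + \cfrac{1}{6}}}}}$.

7/1, 29/4, 123/17, 398/55, 521/72, 3524/487

Using the convergent recurrence p_i = a_i*p_{i-1} + p_{i-2}, q_i = a_i*q_{i-1} + q_{i-2} with p_{-2}=0, p_{-1}=1, q_{-2}=1, q_{-1}=0:
  i=0: a_0=7, p_0 = 7*1 + 0 = 7, q_0 = 7*0 + 1 = 1.
  i=1: a_1=4, p_1 = 4*7 + 1 = 29, q_1 = 4*1 + 0 = 4.
  i=2: a_2=4, p_2 = 4*29 + 7 = 123, q_2 = 4*4 + 1 = 17.
  i=3: a_3=3, p_3 = 3*123 + 29 = 398, q_3 = 3*17 + 4 = 55.
  i=4: a_4=1, p_4 = 1*398 + 123 = 521, q_4 = 1*55 + 17 = 72.
  i=5: a_5=6, p_5 = 6*521 + 398 = 3524, q_5 = 6*72 + 55 = 487.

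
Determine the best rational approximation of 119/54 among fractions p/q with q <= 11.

Expand x = 119/54 as a continued fraction with the Euclidean algorithm:
  119 = 2*54 + 11, so a_0 = 2.
  54 = 4*11 + 10, so a_1 = 4.
  11 = 1*10 + 1, so a_2 = 1.
  10 = 10*1 + 0, so a_3 = 10.
so x = [2; 4, 1, 10].
Convergents (p_i = a_i*p_{i-1} + p_{i-2}, q_i = a_i*q_{i-1} + q_{i-2} with p_{-2}=0, p_{-1}=1, q_{-2}=1, q_{-1}=0), until the denominator exceeds 11:
  i=0: a_0=2, p_0 = 2*1 + 0 = 2, q_0 = 2*0 + 1 = 1.
  i=1: a_1=4, p_1 = 4*2 + 1 = 9, q_1 = 4*1 + 0 = 4.
  i=2: a_2=1, p_2 = 1*9 + 2 = 11, q_2 = 1*4 + 1 = 5.
  i=3: a_3=10, p_3 = 10*11 + 9 = 119, q_3 = 10*5 + 4 = 54.
q_3 = 54 > 11, so the last convergent with denominator <= 11 is p_2/q_2 = 11/5.
The closest fraction with denominator <= 11 is either p_2/q_2 or the intermediate fraction (k*p_2 + p_1)/(k*q_2 + q_1) with the largest k >= 1 whose denominator stays <= 11; these approach x as k grows, and every other convergent or intermediate fraction in range is farther away.
Largest k: floor((11 - q_1)/q_2) = floor((11 - 4)/5) = 1.
That gives (1*11 + 9)/(1*5 + 4) = 20/9.
Compare the errors: |x - 11/5| = |119*5 - 11*54|/(54*5) = 1/270, and |x - 20/9| = |119*9 - 20*54|/(54*9) = 9/486.
Cross-multiplying, 1*486 = 486 < 2430 = 9*270, so 1/270 is smaller: the convergent 11/5 is closer to x than 20/9.

11/5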